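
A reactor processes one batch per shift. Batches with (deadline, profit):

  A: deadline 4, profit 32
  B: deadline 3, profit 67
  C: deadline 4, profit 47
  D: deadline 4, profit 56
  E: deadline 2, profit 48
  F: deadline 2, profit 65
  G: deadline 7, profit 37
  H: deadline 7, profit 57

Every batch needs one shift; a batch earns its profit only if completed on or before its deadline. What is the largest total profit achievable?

330

Take jobs in profit order; each goes to the latest open slot no later than its deadline.
By profit: B(d3,67), F(d2,65), H(d7,57), D(d4,56), E(d2,48), C(d4,47), G(d7,37), A(d4,32)
B→slot 3; F→slot 2; H→slot 7; D→slot 4; E→slot 1; C skipped; G→slot 6; A skipped.
Profit = 48 + 65 + 67 + 56 + 37 + 57 = 330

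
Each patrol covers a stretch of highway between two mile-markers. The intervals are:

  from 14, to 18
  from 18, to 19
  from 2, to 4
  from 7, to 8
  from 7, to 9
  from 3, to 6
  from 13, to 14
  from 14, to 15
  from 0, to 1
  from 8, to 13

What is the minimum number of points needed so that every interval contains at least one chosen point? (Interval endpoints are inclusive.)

5

Sort by right endpoint; whenever an interval is uncovered, place a point at its right end.
Sorted: [0,1] [2,4] [3,6] [7,8] [7,9] [8,13] [13,14] [14,15] [14,18] [18,19]
{[0,1]} hit by 1; {[2,4],[3,6]} hit by 4; {[7,8],[7,9],[8,13]} hit by 8; {[13,14],[14,15],[14,18]} hit by 14; {[18,19]} hit by 19.
Points: 1, 4, 8, 14, 19 (5 total).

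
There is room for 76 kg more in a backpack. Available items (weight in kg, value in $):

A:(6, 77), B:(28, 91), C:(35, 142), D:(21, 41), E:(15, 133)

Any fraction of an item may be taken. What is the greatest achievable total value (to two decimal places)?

Sort by value per unit weight and fill in that order.
Order: A (77/6=12.83) > E (133/15=8.87) > C (142/35=4.06) > B (91/28=3.25) > D (41/21=1.95)
Fill: take A (6 @ 77) → take E (15 @ 133) → take C (35 @ 142) → take 20/28 of B → 65.00; 76/76 used.
Total value = 417.00

417.00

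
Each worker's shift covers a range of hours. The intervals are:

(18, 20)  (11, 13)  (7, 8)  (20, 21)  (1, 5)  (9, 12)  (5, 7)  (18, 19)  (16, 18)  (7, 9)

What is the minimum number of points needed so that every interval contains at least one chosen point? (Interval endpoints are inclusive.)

5

By right end: [1,5]  [5,7]  [7,8]  [7,9]  [9,12]  [11,13]  [16,18]  [18,19]  [18,20]  [20,21]
[1,5] uncovered → point at 5; [7,8] uncovered → point at 8; [9,12] uncovered → point at 12; [16,18] uncovered → point at 18; [20,21] uncovered → point at 21.
Points: 5, 8, 12, 18, 21 (5 total).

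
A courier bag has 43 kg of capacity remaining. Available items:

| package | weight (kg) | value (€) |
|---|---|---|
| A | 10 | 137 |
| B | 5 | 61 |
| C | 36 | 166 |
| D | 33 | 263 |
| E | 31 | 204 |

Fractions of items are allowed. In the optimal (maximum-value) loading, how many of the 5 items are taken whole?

Ratios (sorted): A 13.70, B 12.20, D 7.97, E 6.58, C 4.61
take A (10 @ 137); take B (5 @ 61); take 28/33 of D → 223.15. Capacity used 43/43.
2 item(s) taken whole; one partial (take 28/33 of D).

2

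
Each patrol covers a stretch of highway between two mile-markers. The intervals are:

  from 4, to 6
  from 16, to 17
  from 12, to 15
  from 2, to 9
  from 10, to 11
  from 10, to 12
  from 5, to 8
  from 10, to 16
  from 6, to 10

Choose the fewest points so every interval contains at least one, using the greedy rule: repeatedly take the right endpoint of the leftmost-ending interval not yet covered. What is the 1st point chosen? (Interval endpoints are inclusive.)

By right end: [4,6]  [5,8]  [2,9]  [6,10]  [10,11]  [10,12]  [12,15]  [10,16]  [16,17]
[4,6] uncovered → point at 6; [10,11] uncovered → point at 11; [12,15] uncovered → point at 15; [16,17] uncovered → point at 17.
Points: 6, 11, 15, 17 (4 total).

6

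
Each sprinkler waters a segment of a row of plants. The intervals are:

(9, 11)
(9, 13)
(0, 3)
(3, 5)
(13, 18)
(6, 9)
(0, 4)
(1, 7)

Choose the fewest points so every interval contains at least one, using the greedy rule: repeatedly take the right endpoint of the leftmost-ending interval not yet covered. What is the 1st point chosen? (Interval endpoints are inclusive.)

Sorted: [0,3] [0,4] [3,5] [1,7] [6,9] [9,11] [9,13] [13,18]
{[0,3],[0,4],[3,5],[1,7]} hit by 3; {[6,9],[9,11],[9,13]} hit by 9; {[13,18]} hit by 18.
Points: 3, 9, 18 (3 total).

3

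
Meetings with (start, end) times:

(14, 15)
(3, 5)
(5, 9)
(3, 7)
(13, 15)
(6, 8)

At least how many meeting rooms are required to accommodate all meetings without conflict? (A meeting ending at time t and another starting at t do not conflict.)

3

Count concurrent intervals with a sweep; the peak is the room count.
Events (time:±→running): 3:+→1 3:+→2 5:-→1 5:+→2 6:+→3 … peak 3.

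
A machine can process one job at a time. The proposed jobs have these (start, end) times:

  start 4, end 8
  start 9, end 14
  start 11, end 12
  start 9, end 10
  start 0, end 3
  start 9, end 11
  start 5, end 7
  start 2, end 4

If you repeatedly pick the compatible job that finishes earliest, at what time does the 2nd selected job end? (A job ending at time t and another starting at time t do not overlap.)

7

Sort by end time and greedily take each interval whose start is ≥ the last chosen end.
By end time: (0,3), (2,4), (5,7), (4,8), (9,10), (9,11), (11,12), (9,14).
Pick (0,3); next start ≥ 3 → (5,7); next start ≥ 7 → (9,10); next start ≥ 10 → (11,12).
Selected: (0,3) (5,7) (9,10) (11,12)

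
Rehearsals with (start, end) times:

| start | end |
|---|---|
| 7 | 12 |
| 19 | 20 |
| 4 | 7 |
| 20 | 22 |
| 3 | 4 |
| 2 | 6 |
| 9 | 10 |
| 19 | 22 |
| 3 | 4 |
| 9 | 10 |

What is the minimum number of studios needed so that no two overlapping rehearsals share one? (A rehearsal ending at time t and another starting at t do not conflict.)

The answer is the maximum number of intervals overlapping at any instant.
starts: [2, 3, 3, 4, 7, 9, 9, 19, 19, 20]
ends:   [4, 4, 6, 7, 10, 10, 12, 20, 22, 22]
s2→1 s3→2 s3→3  — peak 3.

3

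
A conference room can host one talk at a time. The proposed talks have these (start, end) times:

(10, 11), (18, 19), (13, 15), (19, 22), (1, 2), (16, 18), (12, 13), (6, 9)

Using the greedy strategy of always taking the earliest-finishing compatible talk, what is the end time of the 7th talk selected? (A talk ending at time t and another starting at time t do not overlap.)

19

Greedy by earliest finish: after sorting by end time, pick each interval compatible with the last pick.
Sorted by end: (1,2)  (6,9)  (10,11)  (12,13)  (13,15)  (16,18)  (18,19)  (19,22)
take (1,2); take (6,9); take (10,11); take (12,13); take (13,15); take (16,18); take (18,19); take (19,22).
Selected: (1,2) (6,9) (10,11) (12,13) (13,15) (16,18) (18,19) (19,22)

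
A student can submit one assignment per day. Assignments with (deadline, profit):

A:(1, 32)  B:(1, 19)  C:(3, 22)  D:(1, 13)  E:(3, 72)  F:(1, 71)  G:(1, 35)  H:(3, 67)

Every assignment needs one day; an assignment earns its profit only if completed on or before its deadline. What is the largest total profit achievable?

210

Profit order: E=72 F=71 H=67 G=35 A=32 C=22 B=19 D=13
Assign: E→slot 3, F→slot 1, H→slot 2, G skipped, A skipped, C skipped, B skipped, D skipped.
Slots: [1:F] [2:H] [3:E]
Profit = 71 + 67 + 72 = 210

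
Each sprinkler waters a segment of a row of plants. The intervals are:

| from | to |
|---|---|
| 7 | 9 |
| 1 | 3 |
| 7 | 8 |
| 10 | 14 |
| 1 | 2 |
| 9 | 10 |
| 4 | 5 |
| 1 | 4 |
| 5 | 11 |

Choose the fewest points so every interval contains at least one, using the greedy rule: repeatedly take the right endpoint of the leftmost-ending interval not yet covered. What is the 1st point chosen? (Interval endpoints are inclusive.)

Process intervals by earliest right end; each time one isn't hit yet, stab at its right endpoint.
By right end: [1,2]  [1,3]  [1,4]  [4,5]  [7,8]  [7,9]  [9,10]  [5,11]  [10,14]
[1,2] uncovered → point at 2; [4,5] uncovered → point at 5; [7,8] uncovered → point at 8; [9,10] uncovered → point at 10.
Points: 2, 5, 8, 10 (4 total).

2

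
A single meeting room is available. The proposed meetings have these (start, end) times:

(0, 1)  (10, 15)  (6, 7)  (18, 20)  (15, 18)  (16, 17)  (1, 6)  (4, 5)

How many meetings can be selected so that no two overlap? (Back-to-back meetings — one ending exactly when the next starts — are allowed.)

6

Order by finish time; keep every interval that doesn't clash with the previous kept one.
Sorted by end: (0,1)  (4,5)  (1,6)  (6,7)  (10,15)  (16,17)  (15,18)  (18,20)
take (0,1); take (4,5); take (6,7); take (10,15); take (16,17); take (18,20).
Selected 6 meetings.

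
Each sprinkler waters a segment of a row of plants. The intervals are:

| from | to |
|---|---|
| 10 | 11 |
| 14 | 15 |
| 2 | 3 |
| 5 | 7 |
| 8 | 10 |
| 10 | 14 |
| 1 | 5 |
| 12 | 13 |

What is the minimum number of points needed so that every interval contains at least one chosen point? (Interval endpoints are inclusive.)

Sorted: [2,3] [1,5] [5,7] [8,10] [10,11] [12,13] [10,14] [14,15]
{[2,3],[1,5]} hit by 3; {[5,7]} hit by 7; {[8,10],[10,11]} hit by 10; {[12,13],[10,14]} hit by 13; {[14,15]} hit by 15.
Points: 3, 7, 10, 13, 15 (5 total).

5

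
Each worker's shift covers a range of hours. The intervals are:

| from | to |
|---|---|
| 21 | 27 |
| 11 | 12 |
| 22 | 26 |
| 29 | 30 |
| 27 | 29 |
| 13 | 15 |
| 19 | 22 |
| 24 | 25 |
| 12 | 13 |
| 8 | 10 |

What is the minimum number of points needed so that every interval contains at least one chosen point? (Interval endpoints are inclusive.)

Sorted: [8,10] [11,12] [12,13] [13,15] [19,22] [24,25] [22,26] [21,27] [27,29] [29,30]
{[8,10]} hit by 10; {[11,12],[12,13]} hit by 12; {[13,15]} hit by 15; {[19,22]} hit by 22; {[24,25],[22,26],[21,27]} hit by 25; {[27,29],[29,30]} hit by 29.
Points: 10, 12, 15, 22, 25, 29 (6 total).

6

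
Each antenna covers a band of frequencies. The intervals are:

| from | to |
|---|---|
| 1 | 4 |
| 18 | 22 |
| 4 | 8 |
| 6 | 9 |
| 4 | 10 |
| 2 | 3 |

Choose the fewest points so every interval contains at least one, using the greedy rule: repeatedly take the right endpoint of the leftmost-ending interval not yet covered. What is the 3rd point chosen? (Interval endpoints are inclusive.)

22

By right end: [2,3]  [1,4]  [4,8]  [6,9]  [4,10]  [18,22]
[2,3] uncovered → point at 3; [4,8] uncovered → point at 8; [18,22] uncovered → point at 22.
Points: 3, 8, 22 (3 total).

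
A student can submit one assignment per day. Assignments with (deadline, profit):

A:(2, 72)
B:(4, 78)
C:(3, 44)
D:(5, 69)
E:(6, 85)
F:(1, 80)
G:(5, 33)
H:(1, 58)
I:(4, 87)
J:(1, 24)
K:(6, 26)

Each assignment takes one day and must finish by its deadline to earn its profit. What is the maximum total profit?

471

Sort by profit descending; place each in the latest free slot ≤ its deadline.
By profit: I(d4,87), E(d6,85), F(d1,80), B(d4,78), A(d2,72), D(d5,69), H(d1,58), C(d3,44), G(d5,33), K(d6,26), J(d1,24)
I→slot 4; E→slot 6; F→slot 1; B→slot 3; A→slot 2; D→slot 5; H skipped; C skipped; G skipped; K skipped; J skipped.
Profit = 80 + 72 + 78 + 87 + 69 + 85 = 471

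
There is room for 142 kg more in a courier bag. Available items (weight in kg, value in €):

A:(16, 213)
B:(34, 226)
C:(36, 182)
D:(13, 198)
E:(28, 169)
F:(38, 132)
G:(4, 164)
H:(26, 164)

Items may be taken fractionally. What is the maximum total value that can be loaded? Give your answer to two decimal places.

1240.17

Ratios (sorted): G 41.00, D 15.23, A 13.31, B 6.65, H 6.31, E 6.04, C 5.06, F 3.47
take G (4 @ 164); take D (13 @ 198); take A (16 @ 213); take B (34 @ 226); take H (26 @ 164); take E (28 @ 169); take 21/36 of C → 106.17. Capacity used 142/142.
Total value = 1240.17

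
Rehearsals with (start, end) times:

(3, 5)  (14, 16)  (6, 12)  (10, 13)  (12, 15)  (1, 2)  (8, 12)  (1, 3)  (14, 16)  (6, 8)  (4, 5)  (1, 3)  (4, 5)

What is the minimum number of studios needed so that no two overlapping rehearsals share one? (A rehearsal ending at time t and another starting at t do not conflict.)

The answer is the maximum number of intervals overlapping at any instant.
Events (time:±→running): 1:+→1 1:+→2 1:+→3 … peak 3.

3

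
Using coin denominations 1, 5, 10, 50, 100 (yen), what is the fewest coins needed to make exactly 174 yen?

174 − 1×100→74 − 1×50→24 − 2×10→4 − 4×1→0
Total coins = 1 + 1 + 2 + 4 = 8

8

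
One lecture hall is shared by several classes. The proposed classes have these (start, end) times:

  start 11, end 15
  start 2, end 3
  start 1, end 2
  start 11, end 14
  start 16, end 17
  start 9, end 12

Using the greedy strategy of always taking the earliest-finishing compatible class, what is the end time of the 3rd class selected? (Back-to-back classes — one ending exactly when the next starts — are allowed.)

12

By end time: (1,2), (2,3), (9,12), (11,14), (11,15), (16,17).
Pick (1,2); next start ≥ 2 → (2,3); next start ≥ 3 → (9,12); next start ≥ 12 → (16,17).
Selected: (1,2) (2,3) (9,12) (16,17)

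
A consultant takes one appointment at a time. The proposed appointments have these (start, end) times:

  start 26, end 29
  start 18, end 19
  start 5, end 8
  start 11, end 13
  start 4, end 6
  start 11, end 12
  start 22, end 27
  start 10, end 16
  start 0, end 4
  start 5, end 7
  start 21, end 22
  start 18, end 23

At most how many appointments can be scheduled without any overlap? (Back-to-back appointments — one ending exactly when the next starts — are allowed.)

6

Order by finish time; keep every interval that doesn't clash with the previous kept one.
Sorted by end: (0,4)  (4,6)  (5,7)  (5,8)  (11,12)  (11,13)  (10,16)  (18,19)  (21,22)  (18,23)  (22,27)  (26,29)
take (0,4); take (4,6); take (11,12); take (18,19); take (21,22); take (22,27).
Selected 6 appointments.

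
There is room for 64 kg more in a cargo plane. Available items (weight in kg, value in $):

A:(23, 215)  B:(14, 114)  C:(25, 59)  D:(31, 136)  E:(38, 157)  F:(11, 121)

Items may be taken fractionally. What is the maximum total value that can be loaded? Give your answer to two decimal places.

Greedy by value/weight ratio, highest first.
Ratios (sorted): F 11.00, A 9.35, B 8.14, D 4.39, E 4.13, C 2.36
take F (11 @ 121); take A (23 @ 215); take B (14 @ 114); take 16/31 of D → 70.19. Capacity used 64/64.
Total value = 520.19

520.19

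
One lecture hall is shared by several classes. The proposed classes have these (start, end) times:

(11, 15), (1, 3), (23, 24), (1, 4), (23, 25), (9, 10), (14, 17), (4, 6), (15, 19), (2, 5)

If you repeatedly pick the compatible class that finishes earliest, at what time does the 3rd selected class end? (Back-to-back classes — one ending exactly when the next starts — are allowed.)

10

Greedy by earliest finish: after sorting by end time, pick each interval compatible with the last pick.
By end time: (1,3), (1,4), (2,5), (4,6), (9,10), (11,15), (14,17), (15,19), (23,24), (23,25).
Pick (1,3); next start ≥ 3 → (4,6); next start ≥ 6 → (9,10); next start ≥ 10 → (11,15); next start ≥ 15 → (15,19); next start ≥ 19 → (23,24).
Selected: (1,3) (4,6) (9,10) (11,15) (15,19) (23,24)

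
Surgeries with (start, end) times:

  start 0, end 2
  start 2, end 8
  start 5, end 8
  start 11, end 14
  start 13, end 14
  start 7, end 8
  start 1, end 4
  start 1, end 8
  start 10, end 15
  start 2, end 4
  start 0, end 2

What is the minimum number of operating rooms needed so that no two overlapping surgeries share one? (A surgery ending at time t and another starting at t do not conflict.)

4

The answer is the maximum number of intervals overlapping at any instant.
starts: [0, 0, 1, 1, 2, 2, 5, 7, 10, 11, 13]
ends:   [2, 2, 4, 4, 8, 8, 8, 8, 14, 14, 15]
s0→1 s0→2 s1→3 s1→4  — peak 4.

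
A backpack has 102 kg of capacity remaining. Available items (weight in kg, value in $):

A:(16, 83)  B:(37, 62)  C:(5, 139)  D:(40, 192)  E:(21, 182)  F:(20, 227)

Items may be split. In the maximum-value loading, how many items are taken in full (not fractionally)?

Ratios (sorted): C 27.80, F 11.35, E 8.67, A 5.19, D 4.80, B 1.68
take C (5 @ 139); take F (20 @ 227); take E (21 @ 182); take A (16 @ 83); take D (40 @ 192). Capacity used 102/102.
5 item(s) taken whole.

5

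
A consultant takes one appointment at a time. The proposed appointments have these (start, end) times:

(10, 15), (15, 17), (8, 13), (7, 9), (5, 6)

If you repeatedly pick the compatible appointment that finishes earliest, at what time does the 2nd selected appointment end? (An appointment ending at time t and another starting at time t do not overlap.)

9

Greedy by earliest finish: after sorting by end time, pick each interval compatible with the last pick.
By end time: (5,6), (7,9), (8,13), (10,15), (15,17).
Pick (5,6); next start ≥ 6 → (7,9); next start ≥ 9 → (10,15); next start ≥ 15 → (15,17).
Selected: (5,6) (7,9) (10,15) (15,17)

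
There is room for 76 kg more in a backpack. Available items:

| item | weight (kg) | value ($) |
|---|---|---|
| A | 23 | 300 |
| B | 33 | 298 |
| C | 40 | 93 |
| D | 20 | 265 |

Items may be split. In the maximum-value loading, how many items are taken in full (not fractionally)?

Greedy by value/weight ratio, highest first.
Ratios (sorted): D 13.25, A 13.04, B 9.03, C 2.33
take D (20 @ 265); take A (23 @ 300); take B (33 @ 298). Capacity used 76/76.
3 item(s) taken whole.

3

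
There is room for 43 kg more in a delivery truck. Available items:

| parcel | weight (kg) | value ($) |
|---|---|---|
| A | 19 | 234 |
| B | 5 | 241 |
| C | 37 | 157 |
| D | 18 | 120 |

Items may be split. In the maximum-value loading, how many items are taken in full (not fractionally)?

Order: B (241/5=48.20) > A (234/19=12.32) > D (120/18=6.67) > C (157/37=4.24)
Fill: take B (5 @ 241) → take A (19 @ 234) → take D (18 @ 120) → take 1/37 of C → 4.24; 43/43 used.
3 item(s) taken whole; one partial (take 1/37 of C).

3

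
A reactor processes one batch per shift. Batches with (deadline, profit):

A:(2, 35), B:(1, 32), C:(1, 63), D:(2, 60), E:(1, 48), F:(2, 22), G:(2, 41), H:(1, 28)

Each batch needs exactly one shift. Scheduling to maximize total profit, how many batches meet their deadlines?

2

Sort by profit descending; place each in the latest free slot ≤ its deadline.
Profit order: C=63 D=60 E=48 G=41 A=35 B=32 H=28 F=22
Assign: C→slot 1, D→slot 2, E skipped, G skipped, A skipped, B skipped, H skipped, F skipped.
Slots: [1:C] [2:D]
2 of 8 scheduled.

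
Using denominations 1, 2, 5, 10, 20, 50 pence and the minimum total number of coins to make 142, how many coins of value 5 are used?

0

Greedy: take as many of the largest coin as possible, then repeat with the remainder.
142 = 2×50 + 2×20 + 1×2
Count of 5: 0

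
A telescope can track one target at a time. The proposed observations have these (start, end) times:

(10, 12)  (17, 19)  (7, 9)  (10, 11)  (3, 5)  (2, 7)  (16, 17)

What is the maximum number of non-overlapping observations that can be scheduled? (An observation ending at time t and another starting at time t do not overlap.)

5

Sort by end time and greedily take each interval whose start is ≥ the last chosen end.
Sorted by end: (3,5)  (2,7)  (7,9)  (10,11)  (10,12)  (16,17)  (17,19)
take (3,5); skip (2,7); take (7,9); take (10,11); take (16,17); take (17,19).
Selected 5 observations.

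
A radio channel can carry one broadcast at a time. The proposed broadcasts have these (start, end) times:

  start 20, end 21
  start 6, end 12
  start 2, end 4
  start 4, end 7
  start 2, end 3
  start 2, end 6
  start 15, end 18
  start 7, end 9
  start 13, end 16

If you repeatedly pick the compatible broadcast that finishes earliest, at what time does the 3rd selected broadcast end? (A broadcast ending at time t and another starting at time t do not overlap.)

Sort by end time and greedily take each interval whose start is ≥ the last chosen end.
By end time: (2,3), (2,4), (2,6), (4,7), (7,9), (6,12), (13,16), (15,18), (20,21).
Pick (2,3); next start ≥ 3 → (4,7); next start ≥ 7 → (7,9); next start ≥ 9 → (13,16); next start ≥ 16 → (20,21).
Selected: (2,3) (4,7) (7,9) (13,16) (20,21)

9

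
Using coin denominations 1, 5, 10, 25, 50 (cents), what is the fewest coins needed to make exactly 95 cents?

4

Use the largest denomination that fits, subtract, and repeat.
95 = 1×50 + 1×25 + 2×10
Total coins = 1 + 1 + 2 = 4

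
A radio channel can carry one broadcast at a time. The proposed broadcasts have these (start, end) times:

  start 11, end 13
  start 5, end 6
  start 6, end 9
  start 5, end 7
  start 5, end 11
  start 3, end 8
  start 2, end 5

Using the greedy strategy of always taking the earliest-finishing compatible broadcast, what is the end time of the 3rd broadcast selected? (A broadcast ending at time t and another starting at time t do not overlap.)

By end time: (2,5), (5,6), (5,7), (3,8), (6,9), (5,11), (11,13).
Pick (2,5); next start ≥ 5 → (5,6); next start ≥ 6 → (6,9); next start ≥ 9 → (11,13).
Selected: (2,5) (5,6) (6,9) (11,13)

9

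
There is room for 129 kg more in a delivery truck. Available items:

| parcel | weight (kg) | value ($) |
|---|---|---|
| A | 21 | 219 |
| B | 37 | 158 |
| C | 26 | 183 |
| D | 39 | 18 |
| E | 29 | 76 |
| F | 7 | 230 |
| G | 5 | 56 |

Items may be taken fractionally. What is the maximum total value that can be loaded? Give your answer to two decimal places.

Sort by value per unit weight and fill in that order.
Order: F (230/7=32.86) > G (56/5=11.20) > A (219/21=10.43) > C (183/26=7.04) > B (158/37=4.27) > E (76/29=2.62) > D (18/39=0.46)
Fill: take F (7 @ 230) → take G (5 @ 56) → take A (21 @ 219) → take C (26 @ 183) → take B (37 @ 158) → take E (29 @ 76) → take 4/39 of D → 1.85; 129/129 used.
Total value = 923.85

923.85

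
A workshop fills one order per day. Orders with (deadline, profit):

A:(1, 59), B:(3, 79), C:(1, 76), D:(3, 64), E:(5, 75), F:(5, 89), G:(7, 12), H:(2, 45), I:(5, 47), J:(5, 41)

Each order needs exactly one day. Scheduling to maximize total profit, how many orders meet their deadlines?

Sort by profit descending; place each in the latest free slot ≤ its deadline.
By profit: F(d5,89), B(d3,79), C(d1,76), E(d5,75), D(d3,64), A(d1,59), I(d5,47), H(d2,45), J(d5,41), G(d7,12)
F→slot 5; B→slot 3; C→slot 1; E→slot 4; D→slot 2; A skipped; I skipped; H skipped; J skipped; G→slot 7.
6 of 10 scheduled.

6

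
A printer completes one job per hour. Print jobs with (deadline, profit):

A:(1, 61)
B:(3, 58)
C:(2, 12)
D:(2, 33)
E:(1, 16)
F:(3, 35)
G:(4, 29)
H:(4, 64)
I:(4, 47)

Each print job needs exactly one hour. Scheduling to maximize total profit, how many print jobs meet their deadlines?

Sort by profit descending; place each in the latest free slot ≤ its deadline.
By profit: H(d4,64), A(d1,61), B(d3,58), I(d4,47), F(d3,35), D(d2,33), G(d4,29), E(d1,16), C(d2,12)
H→slot 4; A→slot 1; B→slot 3; I→slot 2; F skipped; D skipped; G skipped; E skipped; C skipped.
4 of 9 scheduled.

4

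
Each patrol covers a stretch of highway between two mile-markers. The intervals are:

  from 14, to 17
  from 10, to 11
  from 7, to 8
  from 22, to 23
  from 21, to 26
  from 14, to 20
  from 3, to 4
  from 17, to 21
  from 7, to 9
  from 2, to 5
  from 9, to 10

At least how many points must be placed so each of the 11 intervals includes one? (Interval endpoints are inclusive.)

Sort by right endpoint; whenever an interval is uncovered, place a point at its right end.
Sorted: [3,4] [2,5] [7,8] [7,9] [9,10] [10,11] [14,17] [14,20] [17,21] [22,23] [21,26]
{[3,4],[2,5]} hit by 4; {[7,8],[7,9]} hit by 8; {[9,10],[10,11]} hit by 10; {[14,17],[14,20],[17,21]} hit by 17; {[22,23],[21,26]} hit by 23.
Points: 4, 8, 10, 17, 23 (5 total).

5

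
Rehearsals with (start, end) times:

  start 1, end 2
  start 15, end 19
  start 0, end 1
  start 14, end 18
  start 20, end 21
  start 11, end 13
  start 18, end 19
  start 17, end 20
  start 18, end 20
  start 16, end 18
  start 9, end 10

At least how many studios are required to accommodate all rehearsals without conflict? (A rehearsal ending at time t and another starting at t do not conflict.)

4

Count concurrent intervals with a sweep; the peak is the room count.
Events (time:±→running): 0:+→1 1:-→0 1:+→1 2:-→0 9:+→1 10:-→0 11:+→1 13:-→0 14:+→1 15:+→2 16:+→3 17:+→4 … peak 4.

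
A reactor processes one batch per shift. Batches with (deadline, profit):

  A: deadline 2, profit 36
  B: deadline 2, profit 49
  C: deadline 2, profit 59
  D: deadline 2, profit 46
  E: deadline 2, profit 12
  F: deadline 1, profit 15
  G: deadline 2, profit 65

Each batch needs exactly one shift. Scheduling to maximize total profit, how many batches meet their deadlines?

Profit order: G=65 C=59 B=49 D=46 A=36 F=15 E=12
Assign: G→slot 2, C→slot 1, B skipped, D skipped, A skipped, F skipped, E skipped.
Slots: [1:C] [2:G]
2 of 7 scheduled.

2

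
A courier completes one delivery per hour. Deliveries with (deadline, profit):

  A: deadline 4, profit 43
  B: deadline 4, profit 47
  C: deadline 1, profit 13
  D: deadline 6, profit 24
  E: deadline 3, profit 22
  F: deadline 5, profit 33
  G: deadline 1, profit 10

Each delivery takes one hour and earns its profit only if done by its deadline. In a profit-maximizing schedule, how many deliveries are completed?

6

Sort by profit descending; place each in the latest free slot ≤ its deadline.
Profit order: B=47 A=43 F=33 D=24 E=22 C=13 G=10
Assign: B→slot 4, A→slot 3, F→slot 5, D→slot 6, E→slot 2, C→slot 1, G skipped.
Slots: [1:C] [2:E] [3:A] [4:B] [5:F] [6:D]
6 of 7 scheduled.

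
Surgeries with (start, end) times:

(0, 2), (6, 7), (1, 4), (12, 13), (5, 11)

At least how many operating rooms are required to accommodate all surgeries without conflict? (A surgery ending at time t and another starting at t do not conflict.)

2

Events (time:±→running): 0:+→1 1:+→2 … peak 2.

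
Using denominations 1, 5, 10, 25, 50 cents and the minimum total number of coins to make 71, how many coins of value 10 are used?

71 − 1×50→21 − 2×10→1 − 1×1→0
Count of 10: 2

2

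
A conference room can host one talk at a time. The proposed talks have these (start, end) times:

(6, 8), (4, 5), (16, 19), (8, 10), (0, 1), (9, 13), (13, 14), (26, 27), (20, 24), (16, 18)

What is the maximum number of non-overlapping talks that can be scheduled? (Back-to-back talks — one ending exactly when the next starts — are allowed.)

By end time: (0,1), (4,5), (6,8), (8,10), (9,13), (13,14), (16,18), (16,19), (20,24), (26,27).
Pick (0,1); next start ≥ 1 → (4,5); next start ≥ 5 → (6,8); next start ≥ 8 → (8,10); next start ≥ 10 → (13,14); next start ≥ 14 → (16,18); next start ≥ 18 → (20,24); next start ≥ 24 → (26,27).
Selected 8 talks.

8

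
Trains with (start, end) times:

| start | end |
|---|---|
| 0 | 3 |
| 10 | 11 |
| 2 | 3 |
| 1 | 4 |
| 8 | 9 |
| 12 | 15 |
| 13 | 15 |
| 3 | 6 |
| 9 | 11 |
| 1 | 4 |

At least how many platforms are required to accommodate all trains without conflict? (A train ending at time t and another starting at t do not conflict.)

The answer is the maximum number of intervals overlapping at any instant.
starts: [0, 1, 1, 2, 3, 8, 9, 10, 12, 13]
ends:   [3, 3, 4, 4, 6, 9, 11, 11, 15, 15]
s0→1 s1→2 s1→3 s2→4  — peak 4.

4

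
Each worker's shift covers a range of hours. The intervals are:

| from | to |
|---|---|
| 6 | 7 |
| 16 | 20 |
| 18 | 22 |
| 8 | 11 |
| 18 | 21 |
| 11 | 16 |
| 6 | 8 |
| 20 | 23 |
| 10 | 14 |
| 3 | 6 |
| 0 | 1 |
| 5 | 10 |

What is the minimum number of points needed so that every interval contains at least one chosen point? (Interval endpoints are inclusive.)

Sorted: [0,1] [3,6] [6,7] [6,8] [5,10] [8,11] [10,14] [11,16] [16,20] [18,21] [18,22] [20,23]
{[0,1]} hit by 1; {[3,6],[6,7],[6,8],[5,10]} hit by 6; {[8,11],[10,14],[11,16]} hit by 11; {[16,20],[18,21],[18,22],[20,23]} hit by 20.
Points: 1, 6, 11, 20 (4 total).

4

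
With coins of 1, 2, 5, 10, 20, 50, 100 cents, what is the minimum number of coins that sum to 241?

5

241 − 2×100→41 − 2×20→1 − 1×1→0
Total coins = 2 + 2 + 1 = 5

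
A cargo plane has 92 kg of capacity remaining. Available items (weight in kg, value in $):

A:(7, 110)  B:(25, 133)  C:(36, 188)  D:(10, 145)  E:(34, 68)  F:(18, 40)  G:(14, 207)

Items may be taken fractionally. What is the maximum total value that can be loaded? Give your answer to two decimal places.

783.00

Order: A (110/7=15.71) > G (207/14=14.79) > D (145/10=14.50) > B (133/25=5.32) > C (188/36=5.22) > F (40/18=2.22) > E (68/34=2.00)
Fill: take A (7 @ 110) → take G (14 @ 207) → take D (10 @ 145) → take B (25 @ 133) → take C (36 @ 188); 92/92 used.
Total value = 783.00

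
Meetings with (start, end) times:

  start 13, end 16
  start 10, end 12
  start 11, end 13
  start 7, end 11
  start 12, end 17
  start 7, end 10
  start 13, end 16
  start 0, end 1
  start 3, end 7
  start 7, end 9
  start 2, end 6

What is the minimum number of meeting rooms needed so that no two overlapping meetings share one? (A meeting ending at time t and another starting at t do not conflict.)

starts: [0, 2, 3, 7, 7, 7, 10, 11, 12, 13, 13]
ends:   [1, 6, 7, 9, 10, 11, 12, 13, 16, 16, 17]
s0→1 e1→0 s2→1 s3→2 e6→1 e7→0 s7→1 s7→2 s7→3  — peak 3.

3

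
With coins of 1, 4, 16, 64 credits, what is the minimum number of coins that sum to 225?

Use the largest denomination that fits, subtract, and repeat.
225 − 3×64→33 − 2×16→1 − 1×1→0
Total coins = 3 + 2 + 1 = 6

6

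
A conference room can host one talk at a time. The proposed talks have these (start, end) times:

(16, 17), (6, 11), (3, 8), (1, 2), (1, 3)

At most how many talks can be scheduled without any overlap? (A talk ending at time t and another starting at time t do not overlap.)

3

Sort by end time and greedily take each interval whose start is ≥ the last chosen end.
Sorted by end: (1,2)  (1,3)  (3,8)  (6,11)  (16,17)
take (1,2); take (3,8); skip (6,11); take (16,17).
Selected 3 talks.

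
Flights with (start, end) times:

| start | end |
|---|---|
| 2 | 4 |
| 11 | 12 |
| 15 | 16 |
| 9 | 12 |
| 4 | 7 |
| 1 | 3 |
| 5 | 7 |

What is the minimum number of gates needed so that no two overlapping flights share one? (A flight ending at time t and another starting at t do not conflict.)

2

The answer is the maximum number of intervals overlapping at any instant.
Events (time:±→running): 1:+→1 2:+→2 … peak 2.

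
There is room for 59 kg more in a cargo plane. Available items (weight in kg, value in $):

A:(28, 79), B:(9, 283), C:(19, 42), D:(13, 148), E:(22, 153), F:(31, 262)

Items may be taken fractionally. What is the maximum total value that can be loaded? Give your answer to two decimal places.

734.73

Order: B (283/9=31.44) > D (148/13=11.38) > F (262/31=8.45) > E (153/22=6.95) > A (79/28=2.82) > C (42/19=2.21)
Fill: take B (9 @ 283) → take D (13 @ 148) → take F (31 @ 262) → take 6/22 of E → 41.73; 59/59 used.
Total value = 734.73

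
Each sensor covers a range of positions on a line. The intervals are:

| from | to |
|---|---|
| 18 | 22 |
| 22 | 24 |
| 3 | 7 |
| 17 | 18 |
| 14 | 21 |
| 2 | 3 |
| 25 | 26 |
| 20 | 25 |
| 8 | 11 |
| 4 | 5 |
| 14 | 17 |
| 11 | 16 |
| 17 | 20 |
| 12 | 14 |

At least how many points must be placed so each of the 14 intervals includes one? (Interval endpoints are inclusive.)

Process intervals by earliest right end; each time one isn't hit yet, stab at its right endpoint.
By right end: [2,3]  [4,5]  [3,7]  [8,11]  [12,14]  [11,16]  [14,17]  [17,18]  [17,20]  [14,21]  [18,22]  [22,24]  [20,25]  [25,26]
[2,3] uncovered → point at 3; [4,5] uncovered → point at 5; [8,11] uncovered → point at 11; [12,14] uncovered → point at 14; [17,18] uncovered → point at 18; [22,24] uncovered → point at 24; [25,26] uncovered → point at 26.
Points: 3, 5, 11, 14, 18, 24, 26 (7 total).

7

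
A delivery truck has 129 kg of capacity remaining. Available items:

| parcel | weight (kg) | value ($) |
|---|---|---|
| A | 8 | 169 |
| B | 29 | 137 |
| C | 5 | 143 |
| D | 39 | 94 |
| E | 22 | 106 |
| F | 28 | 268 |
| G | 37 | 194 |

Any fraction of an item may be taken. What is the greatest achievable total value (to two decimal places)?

Sort by value per unit weight and fill in that order.
Order: C (143/5=28.60) > A (169/8=21.12) > F (268/28=9.57) > G (194/37=5.24) > E (106/22=4.82) > B (137/29=4.72) > D (94/39=2.41)
Fill: take C (5 @ 143) → take A (8 @ 169) → take F (28 @ 268) → take G (37 @ 194) → take E (22 @ 106) → take B (29 @ 137); 129/129 used.
Total value = 1017.00

1017.00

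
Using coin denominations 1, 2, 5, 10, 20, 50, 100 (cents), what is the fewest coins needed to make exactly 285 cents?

6

Greedy: take as many of the largest coin as possible, then repeat with the remainder.
285 − 2×100→85 − 1×50→35 − 1×20→15 − 1×10→5 − 1×5→0
Total coins = 2 + 1 + 1 + 1 + 1 = 6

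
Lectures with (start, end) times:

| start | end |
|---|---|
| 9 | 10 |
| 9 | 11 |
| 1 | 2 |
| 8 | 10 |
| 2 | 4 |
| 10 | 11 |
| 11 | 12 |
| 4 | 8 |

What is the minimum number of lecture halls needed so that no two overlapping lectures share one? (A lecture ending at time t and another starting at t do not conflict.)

Count concurrent intervals with a sweep; the peak is the room count.
starts: [1, 2, 4, 8, 9, 9, 10, 11]
ends:   [2, 4, 8, 10, 10, 11, 11, 12]
s1→1 e2→0 s2→1 e4→0 s4→1 e8→0 s8→1 s9→2 s9→3  — peak 3.

3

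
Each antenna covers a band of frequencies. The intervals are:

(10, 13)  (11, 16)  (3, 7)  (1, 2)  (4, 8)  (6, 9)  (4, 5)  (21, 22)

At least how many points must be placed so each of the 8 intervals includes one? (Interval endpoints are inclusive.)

5

Process intervals by earliest right end; each time one isn't hit yet, stab at its right endpoint.
Sorted: [1,2] [4,5] [3,7] [4,8] [6,9] [10,13] [11,16] [21,22]
{[1,2]} hit by 2; {[4,5],[3,7],[4,8]} hit by 5; {[6,9]} hit by 9; {[10,13],[11,16]} hit by 13; {[21,22]} hit by 22.
Points: 2, 5, 9, 13, 22 (5 total).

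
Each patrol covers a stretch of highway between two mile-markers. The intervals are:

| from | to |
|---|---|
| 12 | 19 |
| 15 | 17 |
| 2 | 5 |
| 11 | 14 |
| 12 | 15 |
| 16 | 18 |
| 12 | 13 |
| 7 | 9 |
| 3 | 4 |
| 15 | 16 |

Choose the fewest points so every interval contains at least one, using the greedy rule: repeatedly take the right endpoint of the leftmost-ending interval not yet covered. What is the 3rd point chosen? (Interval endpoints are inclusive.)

Sorted: [3,4] [2,5] [7,9] [12,13] [11,14] [12,15] [15,16] [15,17] [16,18] [12,19]
{[3,4],[2,5]} hit by 4; {[7,9]} hit by 9; {[12,13],[11,14],[12,15]} hit by 13; {[15,16],[15,17],[16,18],[12,19]} hit by 16.
Points: 4, 9, 13, 16 (4 total).

13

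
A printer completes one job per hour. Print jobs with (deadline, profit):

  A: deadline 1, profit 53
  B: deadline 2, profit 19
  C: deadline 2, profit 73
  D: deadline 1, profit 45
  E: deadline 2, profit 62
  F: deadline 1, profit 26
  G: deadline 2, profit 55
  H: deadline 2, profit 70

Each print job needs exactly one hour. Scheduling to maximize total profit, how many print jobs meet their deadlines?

Take jobs in profit order; each goes to the latest open slot no later than its deadline.
By profit: C(d2,73), H(d2,70), E(d2,62), G(d2,55), A(d1,53), D(d1,45), F(d1,26), B(d2,19)
C→slot 2; H→slot 1; E skipped; G skipped; A skipped; D skipped; F skipped; B skipped.
2 of 8 scheduled.

2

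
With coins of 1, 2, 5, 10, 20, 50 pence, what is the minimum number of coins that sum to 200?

Use the largest denomination that fits, subtract, and repeat.
200 = 4×50
Total coins = 4 = 4

4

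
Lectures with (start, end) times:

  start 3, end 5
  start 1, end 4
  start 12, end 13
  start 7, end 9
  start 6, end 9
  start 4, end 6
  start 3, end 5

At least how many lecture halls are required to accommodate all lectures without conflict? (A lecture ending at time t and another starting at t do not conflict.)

The answer is the maximum number of intervals overlapping at any instant.
Events (time:±→running): 1:+→1 3:+→2 3:+→3 … peak 3.

3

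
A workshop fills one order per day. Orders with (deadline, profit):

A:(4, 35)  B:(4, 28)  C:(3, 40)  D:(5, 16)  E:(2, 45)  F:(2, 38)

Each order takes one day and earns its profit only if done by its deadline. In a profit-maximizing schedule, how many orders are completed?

Profit order: E=45 C=40 F=38 A=35 B=28 D=16
Assign: E→slot 2, C→slot 3, F→slot 1, A→slot 4, B skipped, D→slot 5.
Slots: [1:F] [2:E] [3:C] [4:A] [5:D]
5 of 6 scheduled.

5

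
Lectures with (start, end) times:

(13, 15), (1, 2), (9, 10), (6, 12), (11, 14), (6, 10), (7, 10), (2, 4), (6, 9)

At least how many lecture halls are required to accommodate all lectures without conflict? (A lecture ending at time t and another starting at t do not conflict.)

4

The answer is the maximum number of intervals overlapping at any instant.
starts: [1, 2, 6, 6, 6, 7, 9, 11, 13]
ends:   [2, 4, 9, 10, 10, 10, 12, 14, 15]
s1→1 e2→0 s2→1 e4→0 s6→1 s6→2 s6→3 s7→4  — peak 4.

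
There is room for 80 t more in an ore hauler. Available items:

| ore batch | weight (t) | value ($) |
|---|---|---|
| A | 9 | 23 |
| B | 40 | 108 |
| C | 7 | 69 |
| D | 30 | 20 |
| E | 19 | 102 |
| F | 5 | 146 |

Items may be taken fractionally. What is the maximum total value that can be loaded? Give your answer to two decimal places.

448.00

Greedy by value/weight ratio, highest first.
Order: F (146/5=29.20) > C (69/7=9.86) > E (102/19=5.37) > B (108/40=2.70) > A (23/9=2.56) > D (20/30=0.67)
Fill: take F (5 @ 146) → take C (7 @ 69) → take E (19 @ 102) → take B (40 @ 108) → take A (9 @ 23); 80/80 used.
Total value = 448.00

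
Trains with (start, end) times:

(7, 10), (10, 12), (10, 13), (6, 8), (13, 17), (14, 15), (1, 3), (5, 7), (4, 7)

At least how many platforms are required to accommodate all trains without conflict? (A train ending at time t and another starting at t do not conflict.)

3

Count concurrent intervals with a sweep; the peak is the room count.
Events (time:±→running): 1:+→1 3:-→0 4:+→1 5:+→2 6:+→3 … peak 3.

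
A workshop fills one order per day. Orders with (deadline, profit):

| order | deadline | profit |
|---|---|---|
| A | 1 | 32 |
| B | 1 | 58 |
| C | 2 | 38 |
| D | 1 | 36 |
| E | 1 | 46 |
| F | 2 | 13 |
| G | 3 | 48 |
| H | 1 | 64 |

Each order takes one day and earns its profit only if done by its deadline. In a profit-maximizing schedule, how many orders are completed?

Profit order: H=64 B=58 G=48 E=46 C=38 D=36 A=32 F=13
Assign: H→slot 1, B skipped, G→slot 3, E skipped, C→slot 2, D skipped, A skipped, F skipped.
Slots: [1:H] [2:C] [3:G]
3 of 8 scheduled.

3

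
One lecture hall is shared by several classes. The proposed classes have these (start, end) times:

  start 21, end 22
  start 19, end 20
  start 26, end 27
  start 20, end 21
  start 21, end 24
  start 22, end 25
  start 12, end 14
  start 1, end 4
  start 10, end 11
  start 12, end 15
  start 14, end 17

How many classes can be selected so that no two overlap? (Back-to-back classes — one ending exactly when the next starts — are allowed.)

9

Sorted by end: (1,4)  (10,11)  (12,14)  (12,15)  (14,17)  (19,20)  (20,21)  (21,22)  (21,24)  (22,25)  (26,27)
take (1,4); take (10,11); take (12,14); take (14,17); take (19,20); take (20,21); take (21,22); take (22,25); take (26,27).
Selected 9 classes.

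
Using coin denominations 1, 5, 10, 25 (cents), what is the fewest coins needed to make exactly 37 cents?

37 = 1×25 + 1×10 + 2×1
Total coins = 1 + 1 + 2 = 4

4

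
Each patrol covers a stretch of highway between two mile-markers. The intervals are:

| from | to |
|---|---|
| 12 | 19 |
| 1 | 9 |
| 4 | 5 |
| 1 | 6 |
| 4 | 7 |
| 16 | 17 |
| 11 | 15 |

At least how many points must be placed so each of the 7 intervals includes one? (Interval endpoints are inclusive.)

3

Sort by right endpoint; whenever an interval is uncovered, place a point at its right end.
Sorted: [4,5] [1,6] [4,7] [1,9] [11,15] [16,17] [12,19]
{[4,5],[1,6],[4,7],[1,9]} hit by 5; {[11,15]} hit by 15; {[16,17],[12,19]} hit by 17.
Points: 5, 15, 17 (3 total).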